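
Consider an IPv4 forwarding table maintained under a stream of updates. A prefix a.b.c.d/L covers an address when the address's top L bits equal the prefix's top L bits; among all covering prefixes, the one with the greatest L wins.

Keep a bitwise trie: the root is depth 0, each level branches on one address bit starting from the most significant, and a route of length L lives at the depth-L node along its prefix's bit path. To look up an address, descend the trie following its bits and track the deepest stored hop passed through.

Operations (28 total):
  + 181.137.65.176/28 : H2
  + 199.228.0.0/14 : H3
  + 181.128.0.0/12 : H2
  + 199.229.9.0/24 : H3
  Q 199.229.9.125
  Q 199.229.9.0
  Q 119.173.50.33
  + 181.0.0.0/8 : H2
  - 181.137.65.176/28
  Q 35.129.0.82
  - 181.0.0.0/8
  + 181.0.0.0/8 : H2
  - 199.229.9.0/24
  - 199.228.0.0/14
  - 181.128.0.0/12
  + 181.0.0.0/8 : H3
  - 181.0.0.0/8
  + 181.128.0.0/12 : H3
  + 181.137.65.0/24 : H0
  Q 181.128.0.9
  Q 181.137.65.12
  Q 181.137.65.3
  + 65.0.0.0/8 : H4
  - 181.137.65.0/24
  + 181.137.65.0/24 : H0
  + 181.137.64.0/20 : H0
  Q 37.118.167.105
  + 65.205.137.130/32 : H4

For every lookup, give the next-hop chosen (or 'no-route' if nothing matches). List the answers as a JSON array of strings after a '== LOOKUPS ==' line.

Apply in order:
  add 181.137.65.176/28 -> H2 at depth 28
  add 199.228.0.0/14 -> H3 at depth 14
  add 181.128.0.0/12 -> H2 at depth 12
  add 199.229.9.0/24 -> H3 at depth 24
  Q 199.229.9.125: descend 110001111110010100001001 ; hops seen [H3,H3] ; pick H3
  Q 199.229.9.0: descend 110001111110010100001001 ; hops seen [H3,H3] ; pick H3
  Q 119.173.50.33: descend ε ; hops seen [∅] ; pick no-route
  add 181.0.0.0/8 -> H2 at depth 8
  - 181.137.65.176/28 clear@28
  Q 35.129.0.82: descend ε ; hops seen [∅] ; pick no-route
  - 181.0.0.0/8 clear@8
  add 181.0.0.0/8 -> H2 at depth 8
  - 199.229.9.0/24 clear@24
  - 199.228.0.0/14 clear@14
  - 181.128.0.0/12 clear@12
  add 181.0.0.0/8 -> H3 at depth 8
  - 181.0.0.0/8 clear@8
  add 181.128.0.0/12 -> H3 at depth 12
  add 181.137.65.0/24 -> H0 at depth 24
  Q 181.128.0.9: descend 101101011000 ; hops seen [H3] ; pick H3
  Q 181.137.65.12: descend 101101011000100101000001 ; hops seen [H3,H0] ; pick H0
  Q 181.137.65.3: descend 101101011000100101000001 ; hops seen [H3,H0] ; pick H0
  add 65.0.0.0/8 -> H4 at depth 8
  - 181.137.65.0/24 clear@24
  add 181.137.65.0/24 -> H0 at depth 24
  add 181.137.64.0/20 -> H0 at depth 20
  Q 37.118.167.105: descend 0 ; hops seen [∅] ; pick no-route
  add 65.205.137.130/32 -> H4 at depth 32

== LOOKUPS ==
["H3","H3","no-route","no-route","H3","H0","H0","no-route"]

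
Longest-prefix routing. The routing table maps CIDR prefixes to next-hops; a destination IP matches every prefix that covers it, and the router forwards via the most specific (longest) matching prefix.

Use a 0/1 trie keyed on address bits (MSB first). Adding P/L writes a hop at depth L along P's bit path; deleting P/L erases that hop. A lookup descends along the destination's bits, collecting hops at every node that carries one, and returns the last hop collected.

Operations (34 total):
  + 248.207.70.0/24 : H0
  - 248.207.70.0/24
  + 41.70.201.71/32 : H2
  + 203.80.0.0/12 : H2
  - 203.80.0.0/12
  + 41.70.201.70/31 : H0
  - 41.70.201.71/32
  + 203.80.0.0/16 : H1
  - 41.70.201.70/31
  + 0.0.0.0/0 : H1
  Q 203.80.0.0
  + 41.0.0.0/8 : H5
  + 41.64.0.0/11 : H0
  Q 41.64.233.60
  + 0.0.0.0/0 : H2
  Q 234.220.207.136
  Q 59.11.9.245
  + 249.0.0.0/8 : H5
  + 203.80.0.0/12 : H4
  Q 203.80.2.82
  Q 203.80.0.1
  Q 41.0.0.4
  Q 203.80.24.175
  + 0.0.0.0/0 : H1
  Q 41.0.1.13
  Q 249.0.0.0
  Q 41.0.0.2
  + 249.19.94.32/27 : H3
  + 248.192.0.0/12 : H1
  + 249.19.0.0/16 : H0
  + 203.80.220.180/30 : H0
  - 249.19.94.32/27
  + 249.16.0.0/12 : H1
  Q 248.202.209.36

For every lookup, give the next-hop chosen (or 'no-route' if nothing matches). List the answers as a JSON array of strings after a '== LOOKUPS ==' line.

Process each operation:
  + 248.207.70.0/24 (H0) depth=24
  - 248.207.70.0/24 clear@24
  + 41.70.201.71/32 (H2) depth=32
  + 203.80.0.0/12 (H2) depth=12
  - 203.80.0.0/12 clear@12
  + 41.70.201.70/31 (H0) depth=31
  - 41.70.201.71/32 clear@32
  + 203.80.0.0/16 (H1) depth=16
  - 41.70.201.70/31 clear@31
  + 0.0.0.0/0 (H1) depth=0
  lookup 203.80.0.0: bits 1100101101010000 walk d0:H1→d1:-→d2:-→d3:-→d4:-→d5:-→d6:-→d7:-→d8:-→d9:-→d10:-→d11:-→d12:-→d13:-→d14:-→d15:-→d16:H1 -> H1
  + 41.0.0.0/8 (H5) depth=8
  + 41.64.0.0/11 (H0) depth=11
  lookup 41.64.233.60: bits 0010100101000 walk d0:H1→d1:-→d2:-→d3:-→d4:-→d5:-→d6:-→d7:-→d8:H5→d9:-→d10:-→d11:H0→d12:-→d13:- -> H0
  + 0.0.0.0/0 (H2) depth=0
  lookup 234.220.207.136: bits 111 walk d0:H2→d1:-→d2:-→d3:- -> H2
  lookup 59.11.9.245: bits 001 walk d0:H2→d1:-→d2:-→d3:- -> H2
  + 249.0.0.0/8 (H5) depth=8
  + 203.80.0.0/12 (H4) depth=12
  lookup 203.80.2.82: bits 1100101101010000 walk d0:H2→d1:-→d2:-→d3:-→d4:-→d5:-→d6:-→d7:-→d8:-→d9:-→d10:-→d11:-→d12:H4→d13:-→d14:-→d15:-→d16:H1 -> H1
  lookup 203.80.0.1: bits 1100101101010000 walk d0:H2→d1:-→d2:-→d3:-→d4:-→d5:-→d6:-→d7:-→d8:-→d9:-→d10:-→d11:-→d12:H4→d13:-→d14:-→d15:-→d16:H1 -> H1
  lookup 41.0.0.4: bits 001010010 walk d0:H2→d1:-→d2:-→d3:-→d4:-→d5:-→d6:-→d7:-→d8:H5→d9:- -> H5
  lookup 203.80.24.175: bits 1100101101010000 walk d0:H2→d1:-→d2:-→d3:-→d4:-→d5:-→d6:-→d7:-→d8:-→d9:-→d10:-→d11:-→d12:H4→d13:-→d14:-→d15:-→d16:H1 -> H1
  + 0.0.0.0/0 (H1) depth=0
  lookup 41.0.1.13: bits 001010010 walk d0:H1→d1:-→d2:-→d3:-→d4:-→d5:-→d6:-→d7:-→d8:H5→d9:- -> H5
  lookup 249.0.0.0: bits 11111001 walk d0:H1→d1:-→d2:-→d3:-→d4:-→d5:-→d6:-→d7:-→d8:H5 -> H5
  lookup 41.0.0.2: bits 001010010 walk d0:H1→d1:-→d2:-→d3:-→d4:-→d5:-→d6:-→d7:-→d8:H5→d9:- -> H5
  + 249.19.94.32/27 (H3) depth=27
  + 248.192.0.0/12 (H1) depth=12
  + 249.19.0.0/16 (H0) depth=16
  + 203.80.220.180/30 (H0) depth=30
  - 249.19.94.32/27 clear@27
  + 249.16.0.0/12 (H1) depth=12
  lookup 248.202.209.36: bits 1111100011001 walk d0:H1→d1:-→d2:-→d3:-→d4:-→d5:-→d6:-→d7:-→d8:-→d9:-→d10:-→d11:-→d12:H1→d13:- -> H1

== LOOKUPS ==
["H1","H0","H2","H2","H1","H1","H5","H1","H5","H5","H5","H1"]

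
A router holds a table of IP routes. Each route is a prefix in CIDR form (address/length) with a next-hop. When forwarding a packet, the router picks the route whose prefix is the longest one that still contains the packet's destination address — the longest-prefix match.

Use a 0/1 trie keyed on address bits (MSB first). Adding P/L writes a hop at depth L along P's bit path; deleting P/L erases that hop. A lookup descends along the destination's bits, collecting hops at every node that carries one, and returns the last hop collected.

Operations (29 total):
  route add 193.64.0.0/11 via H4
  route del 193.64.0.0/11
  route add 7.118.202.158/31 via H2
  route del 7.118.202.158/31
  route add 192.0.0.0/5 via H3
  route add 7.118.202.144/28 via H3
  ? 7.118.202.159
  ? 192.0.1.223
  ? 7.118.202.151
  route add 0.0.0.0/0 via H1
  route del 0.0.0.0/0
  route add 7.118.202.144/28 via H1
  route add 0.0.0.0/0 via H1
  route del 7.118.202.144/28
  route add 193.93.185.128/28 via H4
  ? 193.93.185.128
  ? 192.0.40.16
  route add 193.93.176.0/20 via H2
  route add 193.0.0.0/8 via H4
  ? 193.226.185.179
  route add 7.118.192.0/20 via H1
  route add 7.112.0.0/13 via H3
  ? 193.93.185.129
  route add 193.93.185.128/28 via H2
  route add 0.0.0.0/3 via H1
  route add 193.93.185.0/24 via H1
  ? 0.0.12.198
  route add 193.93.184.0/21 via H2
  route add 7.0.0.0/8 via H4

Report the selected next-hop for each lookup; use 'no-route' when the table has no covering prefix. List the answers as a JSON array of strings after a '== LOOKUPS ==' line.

Trace:
  add 193.64.0.0/11 -> H4 at depth 11
  del 193.64.0.0/11 (clear depth 11)
  add 7.118.202.158/31 -> H2 at depth 31
  del 7.118.202.158/31 (clear depth 31)
  add 192.0.0.0/5 -> H3 at depth 5
  add 7.118.202.144/28 -> H3 at depth 28
  Q 7.118.202.159: descend 0000011101110110110010101001111 ; hops seen [H3] ; pick H3
  Q 192.0.1.223: descend 1100000 ; hops seen [H3] ; pick H3
  Q 7.118.202.151: descend 0000011101110110110010101001 ; hops seen [H3] ; pick H3
  add 0.0.0.0/0 -> H1 at depth 0
  del 0.0.0.0/0 (clear depth 0)
  add 7.118.202.144/28 -> H1 at depth 28
  add 0.0.0.0/0 -> H1 at depth 0
  del 7.118.202.144/28 (clear depth 28)
  add 193.93.185.128/28 -> H4 at depth 28
  Q 193.93.185.128: descend 1100000101011101101110011000 ; hops seen [H1,H3,H4] ; pick H4
  Q 192.0.40.16: descend 1100000 ; hops seen [H1,H3] ; pick H3
  add 193.93.176.0/20 -> H2 at depth 20
  add 193.0.0.0/8 -> H4 at depth 8
  Q 193.226.185.179: descend 11000001 ; hops seen [H1,H3,H4] ; pick H4
  add 7.118.192.0/20 -> H1 at depth 20
  add 7.112.0.0/13 -> H3 at depth 13
  Q 193.93.185.129: descend 1100000101011101101110011000 ; hops seen [H1,H3,H4,H2,H4] ; pick H4
  add 193.93.185.128/28 -> H2 at depth 28
  add 0.0.0.0/3 -> H1 at depth 3
  add 193.93.185.0/24 -> H1 at depth 24
  Q 0.0.12.198: descend 00000 ; hops seen [H1,H1] ; pick H1
  add 193.93.184.0/21 -> H2 at depth 21
  add 7.0.0.0/8 -> H4 at depth 8

== LOOKUPS ==
["H3","H3","H3","H4","H3","H4","H4","H1"]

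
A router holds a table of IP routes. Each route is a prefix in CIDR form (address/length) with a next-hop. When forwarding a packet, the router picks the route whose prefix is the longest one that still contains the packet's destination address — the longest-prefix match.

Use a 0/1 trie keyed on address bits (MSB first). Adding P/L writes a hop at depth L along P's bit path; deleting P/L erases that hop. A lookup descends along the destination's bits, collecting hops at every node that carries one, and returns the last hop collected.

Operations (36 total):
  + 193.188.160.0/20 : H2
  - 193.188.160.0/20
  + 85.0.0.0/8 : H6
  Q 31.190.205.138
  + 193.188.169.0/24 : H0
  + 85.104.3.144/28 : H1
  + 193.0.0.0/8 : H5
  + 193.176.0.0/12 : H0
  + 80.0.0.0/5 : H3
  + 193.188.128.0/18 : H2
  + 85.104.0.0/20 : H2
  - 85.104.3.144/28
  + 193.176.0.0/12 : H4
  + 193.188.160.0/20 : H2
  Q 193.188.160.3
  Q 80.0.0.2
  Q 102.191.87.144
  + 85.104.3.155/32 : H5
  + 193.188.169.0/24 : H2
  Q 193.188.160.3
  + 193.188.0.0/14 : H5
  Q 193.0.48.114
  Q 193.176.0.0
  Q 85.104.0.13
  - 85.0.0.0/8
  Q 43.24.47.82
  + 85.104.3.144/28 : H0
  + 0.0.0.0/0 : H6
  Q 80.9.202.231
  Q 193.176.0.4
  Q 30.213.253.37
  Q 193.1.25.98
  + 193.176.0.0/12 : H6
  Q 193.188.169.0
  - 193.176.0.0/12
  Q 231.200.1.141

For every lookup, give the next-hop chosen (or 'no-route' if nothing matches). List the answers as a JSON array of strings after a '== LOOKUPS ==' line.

Trace:
  + 193.188.160.0/20 (H2) depth=20
  - 193.188.160.0/20 clear@20
  + 85.0.0.0/8 (H6) depth=8
  lookup 31.190.205.138: bits 0 walk d0:-→d1:- -> no-route
  + 193.188.169.0/24 (H0) depth=24
  + 85.104.3.144/28 (H1) depth=28
  + 193.0.0.0/8 (H5) depth=8
  + 193.176.0.0/12 (H0) depth=12
  + 80.0.0.0/5 (H3) depth=5
  + 193.188.128.0/18 (H2) depth=18
  + 85.104.0.0/20 (H2) depth=20
  - 85.104.3.144/28 clear@28
  + 193.176.0.0/12 (H4) depth=12
  + 193.188.160.0/20 (H2) depth=20
  lookup 193.188.160.3: bits 11000001101111001010 walk d0:-→d1:-→d2:-→d3:-→d4:-→d5:-→d6:-→d7:-→d8:H5→d9:-→d10:-→d11:-→d12:H4→d13:-→d14:-→d15:-→d16:-→d17:-→d18:H2→d19:-→d20:H2 -> H2
  lookup 80.0.0.2: bits 01010 walk d0:-→d1:-→d2:-→d3:-→d4:-→d5:H3 -> H3
  lookup 102.191.87.144: bits 01 walk d0:-→d1:-→d2:- -> no-route
  + 85.104.3.155/32 (H5) depth=32
  + 193.188.169.0/24 (H2) depth=24
  lookup 193.188.160.3: bits 11000001101111001010 walk d0:-→d1:-→d2:-→d3:-→d4:-→d5:-→d6:-→d7:-→d8:H5→d9:-→d10:-→d11:-→d12:H4→d13:-→d14:-→d15:-→d16:-→d17:-→d18:H2→d19:-→d20:H2 -> H2
  + 193.188.0.0/14 (H5) depth=14
  lookup 193.0.48.114: bits 11000001 walk d0:-→d1:-→d2:-→d3:-→d4:-→d5:-→d6:-→d7:-→d8:H5 -> H5
  lookup 193.176.0.0: bits 110000011011 walk d0:-→d1:-→d2:-→d3:-→d4:-→d5:-→d6:-→d7:-→d8:H5→d9:-→d10:-→d11:-→d12:H4 -> H4
  lookup 85.104.0.13: bits 0101010101101000000000 walk d0:-→d1:-→d2:-→d3:-→d4:-→d5:H3→d6:-→d7:-→d8:H6→d9:-→d10:-→d11:-→d12:-→d13:-→d14:-→d15:-→d16:-→d17:-→d18:-→d19:-→d20:H2→d21:-→d22:- -> H2
  - 85.0.0.0/8 clear@8
  lookup 43.24.47.82: bits 0 walk d0:-→d1:- -> no-route
  + 85.104.3.144/28 (H0) depth=28
  + 0.0.0.0/0 (H6) depth=0
  lookup 80.9.202.231: bits 01010 walk d0:H6→d1:-→d2:-→d3:-→d4:-→d5:H3 -> H3
  lookup 193.176.0.4: bits 110000011011 walk d0:H6→d1:-→d2:-→d3:-→d4:-→d5:-→d6:-→d7:-→d8:H5→d9:-→d10:-→d11:-→d12:H4 -> H4
  lookup 30.213.253.37: bits 0 walk d0:H6→d1:- -> H6
  lookup 193.1.25.98: bits 11000001 walk d0:H6→d1:-→d2:-→d3:-→d4:-→d5:-→d6:-→d7:-→d8:H5 -> H5
  + 193.176.0.0/12 (H6) depth=12
  lookup 193.188.169.0: bits 110000011011110010101001 walk d0:H6→d1:-→d2:-→d3:-→d4:-→d5:-→d6:-→d7:-→d8:H5→d9:-→d10:-→d11:-→d12:H6→d13:-→d14:H5→d15:-→d16:-→d17:-→d18:H2→d19:-→d20:H2→d21:-→d22:-→d23:-→d24:H2 -> H2
  - 193.176.0.0/12 clear@12
  lookup 231.200.1.141: bits 11 walk d0:H6→d1:-→d2:- -> H6

== LOOKUPS ==
["no-route","H2","H3","no-route","H2","H5","H4","H2","no-route","H3","H4","H6","H5","H2","H6"]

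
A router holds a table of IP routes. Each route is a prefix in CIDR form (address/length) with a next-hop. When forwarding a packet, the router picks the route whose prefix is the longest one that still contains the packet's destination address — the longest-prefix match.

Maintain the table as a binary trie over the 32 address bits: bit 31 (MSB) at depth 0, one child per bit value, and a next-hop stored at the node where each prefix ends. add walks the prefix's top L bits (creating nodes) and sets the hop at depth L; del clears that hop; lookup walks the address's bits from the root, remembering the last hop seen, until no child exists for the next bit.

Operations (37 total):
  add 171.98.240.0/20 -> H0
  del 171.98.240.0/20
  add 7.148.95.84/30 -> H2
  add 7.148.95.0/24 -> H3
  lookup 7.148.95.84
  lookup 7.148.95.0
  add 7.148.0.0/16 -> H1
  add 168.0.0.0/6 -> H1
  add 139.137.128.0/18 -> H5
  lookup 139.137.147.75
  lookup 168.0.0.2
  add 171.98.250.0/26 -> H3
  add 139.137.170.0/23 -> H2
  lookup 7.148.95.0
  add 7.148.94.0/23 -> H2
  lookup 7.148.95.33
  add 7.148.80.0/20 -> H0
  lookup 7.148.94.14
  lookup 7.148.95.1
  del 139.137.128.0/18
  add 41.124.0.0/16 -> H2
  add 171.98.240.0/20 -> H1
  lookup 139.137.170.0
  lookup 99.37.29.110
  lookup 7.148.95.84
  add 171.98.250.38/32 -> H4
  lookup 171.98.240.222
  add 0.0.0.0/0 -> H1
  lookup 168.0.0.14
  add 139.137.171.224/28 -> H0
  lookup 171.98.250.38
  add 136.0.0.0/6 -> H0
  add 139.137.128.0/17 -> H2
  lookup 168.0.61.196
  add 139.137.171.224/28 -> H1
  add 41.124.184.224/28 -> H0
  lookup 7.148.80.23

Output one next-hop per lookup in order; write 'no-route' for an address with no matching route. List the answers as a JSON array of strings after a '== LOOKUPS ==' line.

Apply in order:
  add 171.98.240.0/20 -> H0 at depth 20
  del 171.98.240.0/20 (clear depth 20)
  add 7.148.95.84/30 -> H2 at depth 30
  add 7.148.95.0/24 -> H3 at depth 24
  lookup 7.148.95.84: bits 000001111001010001011111010101 walk d0:-→d1:-→d2:-→d3:-→d4:-→d5:-→d6:-→d7:-→d8:-→d9:-→d10:-→d11:-→d12:-→d13:-→d14:-→d15:-→d16:-→d17:-→d18:-→d19:-→d20:-→d21:-→d22:-→d23:-→d24:H3→d25:-→d26:-→d27:-→d28:-→d29:-→d30:H2 -> H2
  lookup 7.148.95.0: bits 0000011110010100010111110 walk d0:-→d1:-→d2:-→d3:-→d4:-→d5:-→d6:-→d7:-→d8:-→d9:-→d10:-→d11:-→d12:-→d13:-→d14:-→d15:-→d16:-→d17:-→d18:-→d19:-→d20:-→d21:-→d22:-→d23:-→d24:H3→d25:- -> H3
  add 7.148.0.0/16 -> H1 at depth 16
  add 168.0.0.0/6 -> H1 at depth 6
  add 139.137.128.0/18 -> H5 at depth 18
  lookup 139.137.147.75: bits 100010111000100110 walk d0:-→d1:-→d2:-→d3:-→d4:-→d5:-→d6:-→d7:-→d8:-→d9:-→d10:-→d11:-→d12:-→d13:-→d14:-→d15:-→d16:-→d17:-→d18:H5 -> H5
  lookup 168.0.0.2: bits 101010 walk d0:-→d1:-→d2:-→d3:-→d4:-→d5:-→d6:H1 -> H1
  add 171.98.250.0/26 -> H3 at depth 26
  add 139.137.170.0/23 -> H2 at depth 23
  lookup 7.148.95.0: bits 0000011110010100010111110 walk d0:-→d1:-→d2:-→d3:-→d4:-→d5:-→d6:-→d7:-→d8:-→d9:-→d10:-→d11:-→d12:-→d13:-→d14:-→d15:-→d16:H1→d17:-→d18:-→d19:-→d20:-→d21:-→d22:-→d23:-→d24:H3→d25:- -> H3
  add 7.148.94.0/23 -> H2 at depth 23
  lookup 7.148.95.33: bits 0000011110010100010111110 walk d0:-→d1:-→d2:-→d3:-→d4:-→d5:-→d6:-→d7:-→d8:-→d9:-→d10:-→d11:-→d12:-→d13:-→d14:-→d15:-→d16:H1→d17:-→d18:-→d19:-→d20:-→d21:-→d22:-→d23:H2→d24:H3→d25:- -> H3
  add 7.148.80.0/20 -> H0 at depth 20
  lookup 7.148.94.14: bits 00000111100101000101111 walk d0:-→d1:-→d2:-→d3:-→d4:-→d5:-→d6:-→d7:-→d8:-→d9:-→d10:-→d11:-→d12:-→d13:-→d14:-→d15:-→d16:H1→d17:-→d18:-→d19:-→d20:H0→d21:-→d22:-→d23:H2 -> H2
  lookup 7.148.95.1: bits 0000011110010100010111110 walk d0:-→d1:-→d2:-→d3:-→d4:-→d5:-→d6:-→d7:-→d8:-→d9:-→d10:-→d11:-→d12:-→d13:-→d14:-→d15:-→d16:H1→d17:-→d18:-→d19:-→d20:H0→d21:-→d22:-→d23:H2→d24:H3→d25:- -> H3
  del 139.137.128.0/18 (clear depth 18)
  add 41.124.0.0/16 -> H2 at depth 16
  add 171.98.240.0/20 -> H1 at depth 20
  lookup 139.137.170.0: bits 10001011100010011010101 walk d0:-→d1:-→d2:-→d3:-→d4:-→d5:-→d6:-→d7:-→d8:-→d9:-→d10:-→d11:-→d12:-→d13:-→d14:-→d15:-→d16:-→d17:-→d18:-→d19:-→d20:-→d21:-→d22:-→d23:H2 -> H2
  lookup 99.37.29.110: bits 0 walk d0:-→d1:- -> no-route
  lookup 7.148.95.84: bits 000001111001010001011111010101 walk d0:-→d1:-→d2:-→d3:-→d4:-→d5:-→d6:-→d7:-→d8:-→d9:-→d10:-→d11:-→d12:-→d13:-→d14:-→d15:-→d16:H1→d17:-→d18:-→d19:-→d20:H0→d21:-→d22:-→d23:H2→d24:H3→d25:-→d26:-→d27:-→d28:-→d29:-→d30:H2 -> H2
  add 171.98.250.38/32 -> H4 at depth 32
  lookup 171.98.240.222: bits 10101011011000101111 walk d0:-→d1:-→d2:-→d3:-→d4:-→d5:-→d6:H1→d7:-→d8:-→d9:-→d10:-→d11:-→d12:-→d13:-→d14:-→d15:-→d16:-→d17:-→d18:-→d19:-→d20:H1 -> H1
  add 0.0.0.0/0 -> H1 at depth 0
  lookup 168.0.0.14: bits 101010 walk d0:H1→d1:-→d2:-→d3:-→d4:-→d5:-→d6:H1 -> H1
  add 139.137.171.224/28 -> H0 at depth 28
  lookup 171.98.250.38: bits 10101011011000101111101000100110 walk d0:H1→d1:-→d2:-→d3:-→d4:-→d5:-→d6:H1→d7:-→d8:-→d9:-→d10:-→d11:-→d12:-→d13:-→d14:-→d15:-→d16:-→d17:-→d18:-→d19:-→d20:H1→d21:-→d22:-→d23:-→d24:-→d25:-→d26:H3→d27:-→d28:-→d29:-→d30:-→d31:-→d32:H4 -> H4
  add 136.0.0.0/6 -> H0 at depth 6
  add 139.137.128.0/17 -> H2 at depth 17
  lookup 168.0.61.196: bits 101010 walk d0:H1→d1:-→d2:-→d3:-→d4:-→d5:-→d6:H1 -> H1
  add 139.137.171.224/28 -> H1 at depth 28
  add 41.124.184.224/28 -> H0 at depth 28
  lookup 7.148.80.23: bits 00000111100101000101 walk d0:H1→d1:-→d2:-→d3:-→d4:-→d5:-→d6:-→d7:-→d8:-→d9:-→d10:-→d11:-→d12:-→d13:-→d14:-→d15:-→d16:H1→d17:-→d18:-→d19:-→d20:H0 -> H0

== LOOKUPS ==
["H2","H3","H5","H1","H3","H3","H2","H3","H2","no-route","H2","H1","H1","H4","H1","H0"]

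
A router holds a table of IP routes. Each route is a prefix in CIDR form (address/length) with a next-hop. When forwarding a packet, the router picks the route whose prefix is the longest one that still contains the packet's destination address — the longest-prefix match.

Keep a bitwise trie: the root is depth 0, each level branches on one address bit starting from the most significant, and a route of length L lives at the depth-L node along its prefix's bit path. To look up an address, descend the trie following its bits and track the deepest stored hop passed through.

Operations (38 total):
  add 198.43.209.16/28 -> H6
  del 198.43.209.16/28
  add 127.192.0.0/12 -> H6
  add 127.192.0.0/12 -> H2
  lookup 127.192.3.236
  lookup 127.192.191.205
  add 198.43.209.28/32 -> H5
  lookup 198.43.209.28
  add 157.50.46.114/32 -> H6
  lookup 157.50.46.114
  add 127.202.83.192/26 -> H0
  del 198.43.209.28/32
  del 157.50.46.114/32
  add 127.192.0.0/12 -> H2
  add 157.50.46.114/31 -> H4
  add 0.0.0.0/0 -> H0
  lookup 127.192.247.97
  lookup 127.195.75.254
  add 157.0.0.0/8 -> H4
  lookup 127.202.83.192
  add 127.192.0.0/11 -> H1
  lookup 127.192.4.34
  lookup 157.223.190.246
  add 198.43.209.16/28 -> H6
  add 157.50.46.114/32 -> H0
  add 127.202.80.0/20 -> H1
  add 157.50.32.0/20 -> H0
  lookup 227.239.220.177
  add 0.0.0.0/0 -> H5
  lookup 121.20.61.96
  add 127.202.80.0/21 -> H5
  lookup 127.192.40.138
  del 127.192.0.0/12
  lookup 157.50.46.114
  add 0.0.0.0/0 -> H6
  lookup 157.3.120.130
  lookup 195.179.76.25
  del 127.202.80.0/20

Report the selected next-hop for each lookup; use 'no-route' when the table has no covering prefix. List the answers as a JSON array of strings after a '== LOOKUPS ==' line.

Trace:
  + 198.43.209.16/28 (H6) depth=28
  del 198.43.209.16/28 (clear depth 28)
  + 127.192.0.0/12 (H6) depth=12
  + 127.192.0.0/12 (H2) depth=12
  ? 127.192.3.236  path d0:-→d1:-→d2:-→d3:-→d4:-→d5:-→d6:-→d7:-→d8:-→d9:-→d10:-→d11:-→d12:H2  best=H2
  ? 127.192.191.205  path d0:-→d1:-→d2:-→d3:-→d4:-→d5:-→d6:-→d7:-→d8:-→d9:-→d10:-→d11:-→d12:H2  best=H2
  + 198.43.209.28/32 (H5) depth=32
  ? 198.43.209.28  path d0:-→d1:-→d2:-→d3:-→d4:-→d5:-→d6:-→d7:-→d8:-→d9:-→d10:-→d11:-→d12:-→d13:-→d14:-→d15:-→d16:-→d17:-→d18:-→d19:-→d20:-→d21:-→d22:-→d23:-→d24:-→d25:-→d26:-→d27:-→d28:-→d29:-→d30:-→d31:-→d32:H5  best=H5
  + 157.50.46.114/32 (H6) depth=32
  ? 157.50.46.114  path d0:-→d1:-→d2:-→d3:-→d4:-→d5:-→d6:-→d7:-→d8:-→d9:-→d10:-→d11:-→d12:-→d13:-→d14:-→d15:-→d16:-→d17:-→d18:-→d19:-→d20:-→d21:-→d22:-→d23:-→d24:-→d25:-→d26:-→d27:-→d28:-→d29:-→d30:-→d31:-→d32:H6  best=H6
  + 127.202.83.192/26 (H0) depth=26
  del 198.43.209.28/32 (clear depth 32)
  del 157.50.46.114/32 (clear depth 32)
  + 127.192.0.0/12 (H2) depth=12
  + 157.50.46.114/31 (H4) depth=31
  + 0.0.0.0/0 (H0) depth=0
  ? 127.192.247.97  path d0:H0→d1:-→d2:-→d3:-→d4:-→d5:-→d6:-→d7:-→d8:-→d9:-→d10:-→d11:-→d12:H2  best=H2
  ? 127.195.75.254  path d0:H0→d1:-→d2:-→d3:-→d4:-→d5:-→d6:-→d7:-→d8:-→d9:-→d10:-→d11:-→d12:H2  best=H2
  + 157.0.0.0/8 (H4) depth=8
  ? 127.202.83.192  path d0:H0→d1:-→d2:-→d3:-→d4:-→d5:-→d6:-→d7:-→d8:-→d9:-→d10:-→d11:-→d12:H2→d13:-→d14:-→d15:-→d16:-→d17:-→d18:-→d19:-→d20:-→d21:-→d22:-→d23:-→d24:-→d25:-→d26:H0  best=H0
  + 127.192.0.0/11 (H1) depth=11
  ? 127.192.4.34  path d0:H0→d1:-→d2:-→d3:-→d4:-→d5:-→d6:-→d7:-→d8:-→d9:-→d10:-→d11:H1→d12:H2  best=H2
  ? 157.223.190.246  path d0:H0→d1:-→d2:-→d3:-→d4:-→d5:-→d6:-→d7:-→d8:H4  best=H4
  + 198.43.209.16/28 (H6) depth=28
  + 157.50.46.114/32 (H0) depth=32
  + 127.202.80.0/20 (H1) depth=20
  + 157.50.32.0/20 (H0) depth=20
  ? 227.239.220.177  path d0:H0→d1:-→d2:-  best=H0
  + 0.0.0.0/0 (H5) depth=0
  ? 121.20.61.96  path d0:H5→d1:-→d2:-→d3:-→d4:-→d5:-  best=H5
  + 127.202.80.0/21 (H5) depth=21
  ? 127.192.40.138  path d0:H5→d1:-→d2:-→d3:-→d4:-→d5:-→d6:-→d7:-→d8:-→d9:-→d10:-→d11:H1→d12:H2  best=H2
  del 127.192.0.0/12 (clear depth 12)
  ? 157.50.46.114  path d0:H5→d1:-→d2:-→d3:-→d4:-→d5:-→d6:-→d7:-→d8:H4→d9:-→d10:-→d11:-→d12:-→d13:-→d14:-→d15:-→d16:-→d17:-→d18:-→d19:-→d20:H0→d21:-→d22:-→d23:-→d24:-→d25:-→d26:-→d27:-→d28:-→d29:-→d30:-→d31:H4→d32:H0  best=H0
  + 0.0.0.0/0 (H6) depth=0
  ? 157.3.120.130  path d0:H6→d1:-→d2:-→d3:-→d4:-→d5:-→d6:-→d7:-→d8:H4→d9:-→d10:-  best=H4
  ? 195.179.76.25  path d0:H6→d1:-→d2:-→d3:-→d4:-→d5:-  best=H6
  del 127.202.80.0/20 (clear depth 20)

== LOOKUPS ==
["H2","H2","H5","H6","H2","H2","H0","H2","H4","H0","H5","H2","H0","H4","H6"]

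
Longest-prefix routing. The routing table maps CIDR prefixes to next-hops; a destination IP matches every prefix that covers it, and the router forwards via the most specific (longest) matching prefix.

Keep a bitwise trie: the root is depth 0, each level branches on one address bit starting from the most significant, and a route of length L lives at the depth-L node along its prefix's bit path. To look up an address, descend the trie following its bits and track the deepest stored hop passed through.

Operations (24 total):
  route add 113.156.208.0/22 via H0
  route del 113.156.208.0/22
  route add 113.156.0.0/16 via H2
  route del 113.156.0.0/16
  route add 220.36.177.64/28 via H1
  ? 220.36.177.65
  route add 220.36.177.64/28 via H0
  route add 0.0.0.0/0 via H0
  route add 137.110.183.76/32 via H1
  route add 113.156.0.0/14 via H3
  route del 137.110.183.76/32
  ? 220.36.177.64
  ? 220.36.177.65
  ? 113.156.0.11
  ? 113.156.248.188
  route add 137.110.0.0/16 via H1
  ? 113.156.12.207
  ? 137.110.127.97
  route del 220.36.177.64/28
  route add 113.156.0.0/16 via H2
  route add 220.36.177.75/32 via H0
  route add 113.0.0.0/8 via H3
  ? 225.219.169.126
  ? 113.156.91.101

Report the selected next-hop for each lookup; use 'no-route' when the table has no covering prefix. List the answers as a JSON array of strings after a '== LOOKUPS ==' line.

Apply in order:
  add 113.156.208.0/22 -> H0 at depth 22
  del 113.156.208.0/22 (clear depth 22)
  add 113.156.0.0/16 -> H2 at depth 16
  del 113.156.0.0/16 (clear depth 16)
  add 220.36.177.64/28 -> H1 at depth 28
  Q 220.36.177.65: descend 1101110000100100101100010100 ; hops seen [H1] ; pick H1
  add 220.36.177.64/28 -> H0 at depth 28
  add 0.0.0.0/0 -> H0 at depth 0
  add 137.110.183.76/32 -> H1 at depth 32
  add 113.156.0.0/14 -> H3 at depth 14
  del 137.110.183.76/32 (clear depth 32)
  Q 220.36.177.64: descend 1101110000100100101100010100 ; hops seen [H0,H0] ; pick H0
  Q 220.36.177.65: descend 1101110000100100101100010100 ; hops seen [H0,H0] ; pick H0
  Q 113.156.0.11: descend 0111000110011100 ; hops seen [H0,H3] ; pick H3
  Q 113.156.248.188: descend 011100011001110011 ; hops seen [H0,H3] ; pick H3
  add 137.110.0.0/16 -> H1 at depth 16
  Q 113.156.12.207: descend 0111000110011100 ; hops seen [H0,H3] ; pick H3
  Q 137.110.127.97: descend 1000100101101110 ; hops seen [H0,H1] ; pick H1
  del 220.36.177.64/28 (clear depth 28)
  add 113.156.0.0/16 -> H2 at depth 16
  add 220.36.177.75/32 -> H0 at depth 32
  add 113.0.0.0/8 -> H3 at depth 8
  Q 225.219.169.126: descend 11 ; hops seen [H0] ; pick H0
  Q 113.156.91.101: descend 0111000110011100 ; hops seen [H0,H3,H3,H2] ; pick H2

== LOOKUPS ==
["H1","H0","H0","H3","H3","H3","H1","H0","H2"]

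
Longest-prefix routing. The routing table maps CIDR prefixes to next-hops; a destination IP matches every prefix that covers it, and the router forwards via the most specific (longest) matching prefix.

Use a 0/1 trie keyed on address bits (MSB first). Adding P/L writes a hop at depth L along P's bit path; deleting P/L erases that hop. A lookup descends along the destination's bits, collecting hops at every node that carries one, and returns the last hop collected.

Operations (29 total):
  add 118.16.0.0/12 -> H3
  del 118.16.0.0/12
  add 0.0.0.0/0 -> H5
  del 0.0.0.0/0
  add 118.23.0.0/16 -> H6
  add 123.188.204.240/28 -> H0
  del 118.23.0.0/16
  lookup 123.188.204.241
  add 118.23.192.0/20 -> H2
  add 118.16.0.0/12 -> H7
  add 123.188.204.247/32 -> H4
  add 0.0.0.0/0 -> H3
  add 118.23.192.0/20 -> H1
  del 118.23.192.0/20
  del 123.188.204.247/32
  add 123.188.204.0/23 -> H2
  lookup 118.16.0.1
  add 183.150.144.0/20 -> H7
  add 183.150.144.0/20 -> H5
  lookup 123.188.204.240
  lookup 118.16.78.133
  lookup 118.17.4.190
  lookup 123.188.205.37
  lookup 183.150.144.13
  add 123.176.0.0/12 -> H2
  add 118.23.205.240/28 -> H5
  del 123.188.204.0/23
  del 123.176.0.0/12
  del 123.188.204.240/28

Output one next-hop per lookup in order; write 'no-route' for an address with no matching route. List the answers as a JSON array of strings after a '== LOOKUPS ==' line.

Apply in order:
  + 118.16.0.0/12 (H3) depth=12
  - 118.16.0.0/12 clear@12
  + 0.0.0.0/0 (H5) depth=0
  - 0.0.0.0/0 clear@0
  + 118.23.0.0/16 (H6) depth=16
  + 123.188.204.240/28 (H0) depth=28
  - 118.23.0.0/16 clear@16
  ? 123.188.204.241  path d0:-→d1:-→d2:-→d3:-→d4:-→d5:-→d6:-→d7:-→d8:-→d9:-→d10:-→d11:-→d12:-→d13:-→d14:-→d15:-→d16:-→d17:-→d18:-→d19:-→d20:-→d21:-→d22:-→d23:-→d24:-→d25:-→d26:-→d27:-→d28:H0  best=H0
  + 118.23.192.0/20 (H2) depth=20
  + 118.16.0.0/12 (H7) depth=12
  + 123.188.204.247/32 (H4) depth=32
  + 0.0.0.0/0 (H3) depth=0
  + 118.23.192.0/20 (H1) depth=20
  - 118.23.192.0/20 clear@20
  - 123.188.204.247/32 clear@32
  + 123.188.204.0/23 (H2) depth=23
  ? 118.16.0.1  path d0:H3→d1:-→d2:-→d3:-→d4:-→d5:-→d6:-→d7:-→d8:-→d9:-→d10:-→d11:-→d12:H7→d13:-  best=H7
  + 183.150.144.0/20 (H7) depth=20
  + 183.150.144.0/20 (H5) depth=20
  ? 123.188.204.240  path d0:H3→d1:-→d2:-→d3:-→d4:-→d5:-→d6:-→d7:-→d8:-→d9:-→d10:-→d11:-→d12:-→d13:-→d14:-→d15:-→d16:-→d17:-→d18:-→d19:-→d20:-→d21:-→d22:-→d23:H2→d24:-→d25:-→d26:-→d27:-→d28:H0→d29:-  best=H0
  ? 118.16.78.133  path d0:H3→d1:-→d2:-→d3:-→d4:-→d5:-→d6:-→d7:-→d8:-→d9:-→d10:-→d11:-→d12:H7→d13:-  best=H7
  ? 118.17.4.190  path d0:H3→d1:-→d2:-→d3:-→d4:-→d5:-→d6:-→d7:-→d8:-→d9:-→d10:-→d11:-→d12:H7→d13:-  best=H7
  ? 123.188.205.37  path d0:H3→d1:-→d2:-→d3:-→d4:-→d5:-→d6:-→d7:-→d8:-→d9:-→d10:-→d11:-→d12:-→d13:-→d14:-→d15:-→d16:-→d17:-→d18:-→d19:-→d20:-→d21:-→d22:-→d23:H2  best=H2
  ? 183.150.144.13  path d0:H3→d1:-→d2:-→d3:-→d4:-→d5:-→d6:-→d7:-→d8:-→d9:-→d10:-→d11:-→d12:-→d13:-→d14:-→d15:-→d16:-→d17:-→d18:-→d19:-→d20:H5  best=H5
  + 123.176.0.0/12 (H2) depth=12
  + 118.23.205.240/28 (H5) depth=28
  - 123.188.204.0/23 clear@23
  - 123.176.0.0/12 clear@12
  - 123.188.204.240/28 clear@28

== LOOKUPS ==
["H0","H7","H0","H7","H7","H2","H5"]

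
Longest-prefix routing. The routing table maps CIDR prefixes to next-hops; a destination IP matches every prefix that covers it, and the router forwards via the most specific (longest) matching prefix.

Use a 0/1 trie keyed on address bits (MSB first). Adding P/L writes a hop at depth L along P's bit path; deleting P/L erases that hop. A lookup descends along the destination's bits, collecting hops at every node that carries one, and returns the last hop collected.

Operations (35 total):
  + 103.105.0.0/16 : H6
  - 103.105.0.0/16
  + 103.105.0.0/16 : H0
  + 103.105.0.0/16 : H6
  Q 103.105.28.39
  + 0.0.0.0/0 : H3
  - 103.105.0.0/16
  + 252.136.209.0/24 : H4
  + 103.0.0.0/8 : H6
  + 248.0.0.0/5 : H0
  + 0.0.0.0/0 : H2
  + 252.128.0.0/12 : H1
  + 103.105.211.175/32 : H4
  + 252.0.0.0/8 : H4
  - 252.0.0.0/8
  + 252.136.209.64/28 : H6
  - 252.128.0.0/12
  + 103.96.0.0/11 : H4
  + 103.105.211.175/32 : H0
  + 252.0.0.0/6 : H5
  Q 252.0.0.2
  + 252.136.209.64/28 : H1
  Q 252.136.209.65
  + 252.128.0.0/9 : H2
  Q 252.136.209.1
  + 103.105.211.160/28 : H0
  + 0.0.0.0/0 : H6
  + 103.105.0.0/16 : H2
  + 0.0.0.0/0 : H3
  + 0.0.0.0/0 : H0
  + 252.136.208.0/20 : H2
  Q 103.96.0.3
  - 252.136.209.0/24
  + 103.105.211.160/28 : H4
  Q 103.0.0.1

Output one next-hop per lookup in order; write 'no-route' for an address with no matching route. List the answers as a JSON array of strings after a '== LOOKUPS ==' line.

Process each operation:
  + 103.105.0.0/16 (H6) depth=16
  - 103.105.0.0/16 clear@16
  + 103.105.0.0/16 (H0) depth=16
  + 103.105.0.0/16 (H6) depth=16
  Q 103.105.28.39: descend 0110011101101001 ; hops seen [H6] ; pick H6
  + 0.0.0.0/0 (H3) depth=0
  - 103.105.0.0/16 clear@16
  + 252.136.209.0/24 (H4) depth=24
  + 103.0.0.0/8 (H6) depth=8
  + 248.0.0.0/5 (H0) depth=5
  + 0.0.0.0/0 (H2) depth=0
  + 252.128.0.0/12 (H1) depth=12
  + 103.105.211.175/32 (H4) depth=32
  + 252.0.0.0/8 (H4) depth=8
  - 252.0.0.0/8 clear@8
  + 252.136.209.64/28 (H6) depth=28
  - 252.128.0.0/12 clear@12
  + 103.96.0.0/11 (H4) depth=11
  + 103.105.211.175/32 (H0) depth=32
  + 252.0.0.0/6 (H5) depth=6
  Q 252.0.0.2: descend 11111100 ; hops seen [H2,H0,H5] ; pick H5
  + 252.136.209.64/28 (H1) depth=28
  Q 252.136.209.65: descend 1111110010001000110100010100 ; hops seen [H2,H0,H5,H4,H1] ; pick H1
  + 252.128.0.0/9 (H2) depth=9
  Q 252.136.209.1: descend 1111110010001000110100010 ; hops seen [H2,H0,H5,H2,H4] ; pick H4
  + 103.105.211.160/28 (H0) depth=28
  + 0.0.0.0/0 (H6) depth=0
  + 103.105.0.0/16 (H2) depth=16
  + 0.0.0.0/0 (H3) depth=0
  + 0.0.0.0/0 (H0) depth=0
  + 252.136.208.0/20 (H2) depth=20
  Q 103.96.0.3: descend 011001110110 ; hops seen [H0,H6,H4] ; pick H4
  - 252.136.209.0/24 clear@24
  + 103.105.211.160/28 (H4) depth=28
  Q 103.0.0.1: descend 011001110 ; hops seen [H0,H6] ; pick H6

== LOOKUPS ==
["H6","H5","H1","H4","H4","H6"]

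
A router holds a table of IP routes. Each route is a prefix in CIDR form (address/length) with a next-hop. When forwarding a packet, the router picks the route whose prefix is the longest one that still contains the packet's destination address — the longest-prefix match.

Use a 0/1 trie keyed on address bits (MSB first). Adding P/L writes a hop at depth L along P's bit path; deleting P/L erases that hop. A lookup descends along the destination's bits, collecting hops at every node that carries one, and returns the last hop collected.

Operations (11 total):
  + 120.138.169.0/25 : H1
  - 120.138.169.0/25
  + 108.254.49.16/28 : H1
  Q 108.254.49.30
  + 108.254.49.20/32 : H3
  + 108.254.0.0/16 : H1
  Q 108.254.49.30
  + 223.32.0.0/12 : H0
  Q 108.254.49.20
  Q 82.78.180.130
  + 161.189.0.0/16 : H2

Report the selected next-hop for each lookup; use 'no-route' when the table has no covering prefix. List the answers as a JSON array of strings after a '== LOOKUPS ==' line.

Trace:
  + 120.138.169.0/25 (H1) depth=25
  del 120.138.169.0/25 (clear depth 25)
  + 108.254.49.16/28 (H1) depth=28
  Q 108.254.49.30: descend 0110110011111110001100010001 ; hops seen [H1] ; pick H1
  + 108.254.49.20/32 (H3) depth=32
  + 108.254.0.0/16 (H1) depth=16
  Q 108.254.49.30: descend 0110110011111110001100010001 ; hops seen [H1,H1] ; pick H1
  + 223.32.0.0/12 (H0) depth=12
  Q 108.254.49.20: descend 01101100111111100011000100010100 ; hops seen [H1,H1,H3] ; pick H3
  Q 82.78.180.130: descend 01 ; hops seen [∅] ; pick no-route
  + 161.189.0.0/16 (H2) depth=16

== LOOKUPS ==
["H1","H1","H3","no-route"]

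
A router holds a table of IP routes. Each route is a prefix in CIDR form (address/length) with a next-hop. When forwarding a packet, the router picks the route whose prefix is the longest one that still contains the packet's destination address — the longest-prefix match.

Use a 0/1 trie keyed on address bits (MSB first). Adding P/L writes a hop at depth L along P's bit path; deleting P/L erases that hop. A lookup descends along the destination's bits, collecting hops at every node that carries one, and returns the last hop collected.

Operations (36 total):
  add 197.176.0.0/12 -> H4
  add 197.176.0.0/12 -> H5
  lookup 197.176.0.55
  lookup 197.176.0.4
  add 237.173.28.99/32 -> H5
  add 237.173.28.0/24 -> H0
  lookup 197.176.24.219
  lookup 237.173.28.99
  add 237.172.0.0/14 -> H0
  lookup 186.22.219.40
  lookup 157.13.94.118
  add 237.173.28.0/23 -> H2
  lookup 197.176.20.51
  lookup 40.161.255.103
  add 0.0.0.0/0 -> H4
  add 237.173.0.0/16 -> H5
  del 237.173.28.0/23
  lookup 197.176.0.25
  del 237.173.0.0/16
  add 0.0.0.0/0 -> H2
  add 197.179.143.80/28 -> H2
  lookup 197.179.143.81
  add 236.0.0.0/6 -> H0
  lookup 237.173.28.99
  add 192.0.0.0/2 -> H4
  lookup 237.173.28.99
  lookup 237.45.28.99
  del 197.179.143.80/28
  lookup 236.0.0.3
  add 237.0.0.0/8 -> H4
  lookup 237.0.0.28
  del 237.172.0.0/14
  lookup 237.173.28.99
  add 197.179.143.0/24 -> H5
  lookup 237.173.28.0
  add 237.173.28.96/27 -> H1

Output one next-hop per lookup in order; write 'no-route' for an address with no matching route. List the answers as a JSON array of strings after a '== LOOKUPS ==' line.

Apply in order:
  add 197.176.0.0/12 -> H4 at depth 12
  add 197.176.0.0/12 -> H5 at depth 12
  lookup 197.176.0.55: bits 110001011011 walk d0:-→d1:-→d2:-→d3:-→d4:-→d5:-→d6:-→d7:-→d8:-→d9:-→d10:-→d11:-→d12:H5 -> H5
  lookup 197.176.0.4: bits 110001011011 walk d0:-→d1:-→d2:-→d3:-→d4:-→d5:-→d6:-→d7:-→d8:-→d9:-→d10:-→d11:-→d12:H5 -> H5
  add 237.173.28.99/32 -> H5 at depth 32
  add 237.173.28.0/24 -> H0 at depth 24
  lookup 197.176.24.219: bits 110001011011 walk d0:-→d1:-→d2:-→d3:-→d4:-→d5:-→d6:-→d7:-→d8:-→d9:-→d10:-→d11:-→d12:H5 -> H5
  lookup 237.173.28.99: bits 11101101101011010001110001100011 walk d0:-→d1:-→d2:-→d3:-→d4:-→d5:-→d6:-→d7:-→d8:-→d9:-→d10:-→d11:-→d12:-→d13:-→d14:-→d15:-→d16:-→d17:-→d18:-→d19:-→d20:-→d21:-→d22:-→d23:-→d24:H0→d25:-→d26:-→d27:-→d28:-→d29:-→d30:-→d31:-→d32:H5 -> H5
  add 237.172.0.0/14 -> H0 at depth 14
  lookup 186.22.219.40: bits 1 walk d0:-→d1:- -> no-route
  lookup 157.13.94.118: bits 1 walk d0:-→d1:- -> no-route
  add 237.173.28.0/23 -> H2 at depth 23
  lookup 197.176.20.51: bits 110001011011 walk d0:-→d1:-→d2:-→d3:-→d4:-→d5:-→d6:-→d7:-→d8:-→d9:-→d10:-→d11:-→d12:H5 -> H5
  lookup 40.161.255.103: bits ε walk d0:- -> no-route
  add 0.0.0.0/0 -> H4 at depth 0
  add 237.173.0.0/16 -> H5 at depth 16
  del 237.173.28.0/23 (clear depth 23)
  lookup 197.176.0.25: bits 110001011011 walk d0:H4→d1:-→d2:-→d3:-→d4:-→d5:-→d6:-→d7:-→d8:-→d9:-→d10:-→d11:-→d12:H5 -> H5
  del 237.173.0.0/16 (clear depth 16)
  add 0.0.0.0/0 -> H2 at depth 0
  add 197.179.143.80/28 -> H2 at depth 28
  lookup 197.179.143.81: bits 1100010110110011100011110101 walk d0:H2→d1:-→d2:-→d3:-→d4:-→d5:-→d6:-→d7:-→d8:-→d9:-→d10:-→d11:-→d12:H5→d13:-→d14:-→d15:-→d16:-→d17:-→d18:-→d19:-→d20:-→d21:-→d22:-→d23:-→d24:-→d25:-→d26:-→d27:-→d28:H2 -> H2
  add 236.0.0.0/6 -> H0 at depth 6
  lookup 237.173.28.99: bits 11101101101011010001110001100011 walk d0:H2→d1:-→d2:-→d3:-→d4:-→d5:-→d6:H0→d7:-→d8:-→d9:-→d10:-→d11:-→d12:-→d13:-→d14:H0→d15:-→d16:-→d17:-→d18:-→d19:-→d20:-→d21:-→d22:-→d23:-→d24:H0→d25:-→d26:-→d27:-→d28:-→d29:-→d30:-→d31:-→d32:H5 -> H5
  add 192.0.0.0/2 -> H4 at depth 2
  lookup 237.173.28.99: bits 11101101101011010001110001100011 walk d0:H2→d1:-→d2:H4→d3:-→d4:-→d5:-→d6:H0→d7:-→d8:-→d9:-→d10:-→d11:-→d12:-→d13:-→d14:H0→d15:-→d16:-→d17:-→d18:-→d19:-→d20:-→d21:-→d22:-→d23:-→d24:H0→d25:-→d26:-→d27:-→d28:-→d29:-→d30:-→d31:-→d32:H5 -> H5
  lookup 237.45.28.99: bits 11101101 walk d0:H2→d1:-→d2:H4→d3:-→d4:-→d5:-→d6:H0→d7:-→d8:- -> H0
  del 197.179.143.80/28 (clear depth 28)
  lookup 236.0.0.3: bits 1110110 walk d0:H2→d1:-→d2:H4→d3:-→d4:-→d5:-→d6:H0→d7:- -> H0
  add 237.0.0.0/8 -> H4 at depth 8
  lookup 237.0.0.28: bits 11101101 walk d0:H2→d1:-→d2:H4→d3:-→d4:-→d5:-→d6:H0→d7:-→d8:H4 -> H4
  del 237.172.0.0/14 (clear depth 14)
  lookup 237.173.28.99: bits 11101101101011010001110001100011 walk d0:H2→d1:-→d2:H4→d3:-→d4:-→d5:-→d6:H0→d7:-→d8:H4→d9:-→d10:-→d11:-→d12:-→d13:-→d14:-→d15:-→d16:-→d17:-→d18:-→d19:-→d20:-→d21:-→d22:-→d23:-→d24:H0→d25:-→d26:-→d27:-→d28:-→d29:-→d30:-→d31:-→d32:H5 -> H5
  add 197.179.143.0/24 -> H5 at depth 24
  lookup 237.173.28.0: bits 1110110110101101000111000 walk d0:H2→d1:-→d2:H4→d3:-→d4:-→d5:-→d6:H0→d7:-→d8:H4→d9:-→d10:-→d11:-→d12:-→d13:-→d14:-→d15:-→d16:-→d17:-→d18:-→d19:-→d20:-→d21:-→d22:-→d23:-→d24:H0→d25:- -> H0
  add 237.173.28.96/27 -> H1 at depth 27

== LOOKUPS ==
["H5","H5","H5","H5","no-route","no-route","H5","no-route","H5","H2","H5","H5","H0","H0","H4","H5","H0"]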